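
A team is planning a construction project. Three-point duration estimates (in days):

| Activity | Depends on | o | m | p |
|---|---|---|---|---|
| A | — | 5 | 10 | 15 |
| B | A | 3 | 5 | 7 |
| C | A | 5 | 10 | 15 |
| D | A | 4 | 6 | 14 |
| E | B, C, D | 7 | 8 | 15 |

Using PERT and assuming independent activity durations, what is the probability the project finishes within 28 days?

te_A = (5 + 4·10 + 15)/6 = 60/6 = 10; σ²_A = ((15−5)/6)² = 2.778
te_B = (3 + 4·5 + 7)/6 = 30/6 = 5; σ²_B = ((7−3)/6)² = 0.444
te_C = (5 + 4·10 + 15)/6 = 60/6 = 10; σ²_C = ((15−5)/6)² = 2.778
te_D = (4 + 4·6 + 14)/6 = 42/6 = 7; σ²_D = ((14−4)/6)² = 2.778
te_E = (7 + 4·8 + 15)/6 = 54/6 = 9; σ²_E = ((15−7)/6)² = 1.778

Forward pass:
ES_A = 0; EF_A = 10
ES_B = 10; EF_B = 10+5 = 15
ES_C = 10; EF_C = 10+10 = 20
ES_D = 10; EF_D = 10+7 = 17
ES_E = max(EF_B=15, EF_C=20, EF_D=17) = 20; EF_E = 20+9 = 29
Expected project duration μ = 29 days. Critical path: A → C → E.

Variance along critical path = 2.778 + 2.778 + 1.778 = 7.333; σ = √7.333 = 2.708 days.
Z = (28 − 29) / 2.708 = -0.369
P(T ≤ 28) = Φ(-0.369) ≈ 0.356

0.356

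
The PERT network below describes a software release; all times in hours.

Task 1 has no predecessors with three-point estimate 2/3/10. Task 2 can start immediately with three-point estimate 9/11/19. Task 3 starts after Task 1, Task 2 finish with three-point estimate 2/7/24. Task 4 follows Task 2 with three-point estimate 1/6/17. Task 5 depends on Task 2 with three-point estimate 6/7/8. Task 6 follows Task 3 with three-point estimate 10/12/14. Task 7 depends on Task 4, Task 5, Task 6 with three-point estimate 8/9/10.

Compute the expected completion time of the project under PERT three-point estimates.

te_Task 1 = (2 + 4·3 + 10)/6 = 24/6 = 4
te_Task 2 = (9 + 4·11 + 19)/6 = 72/6 = 12
te_Task 3 = (2 + 4·7 + 24)/6 = 54/6 = 9
te_Task 4 = (1 + 4·6 + 17)/6 = 42/6 = 7
te_Task 5 = (6 + 4·7 + 8)/6 = 42/6 = 7
te_Task 6 = (10 + 4·12 + 14)/6 = 72/6 = 12
te_Task 7 = (8 + 4·9 + 10)/6 = 54/6 = 9

Forward pass:
ES_Task 1 = 0; EF_Task 1 = 4
ES_Task 2 = 0; EF_Task 2 = 12
ES_Task 3 = max(EF_Task 1=4, EF_Task 2=12) = 12; EF_Task 3 = 12+9 = 21
ES_Task 4 = 12; EF_Task 4 = 12+7 = 19
ES_Task 5 = 12; EF_Task 5 = 12+7 = 19
ES_Task 6 = 21; EF_Task 6 = 21+12 = 33
ES_Task 7 = max(EF_Task 4=19, EF_Task 5=19, EF_Task 6=33) = 33; EF_Task 7 = 33+9 = 42
Expected project duration μ = 42 hours. Critical path: Task 2 → Task 3 → Task 6 → Task 7.

42 hours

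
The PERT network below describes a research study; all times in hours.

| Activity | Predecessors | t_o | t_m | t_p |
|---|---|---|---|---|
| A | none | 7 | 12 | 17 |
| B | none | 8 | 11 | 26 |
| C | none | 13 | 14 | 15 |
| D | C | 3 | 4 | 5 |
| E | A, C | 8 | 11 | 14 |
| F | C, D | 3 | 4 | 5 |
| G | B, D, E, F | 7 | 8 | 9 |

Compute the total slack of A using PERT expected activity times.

te_A = (7 + 4·12 + 17)/6 = 72/6 = 12
te_B = (8 + 4·11 + 26)/6 = 78/6 = 13
te_C = (13 + 4·14 + 15)/6 = 84/6 = 14
te_D = (3 + 4·4 + 5)/6 = 24/6 = 4
te_E = (8 + 4·11 + 14)/6 = 66/6 = 11
te_F = (3 + 4·4 + 5)/6 = 24/6 = 4
te_G = (7 + 4·8 + 9)/6 = 48/6 = 8

Forward pass:
ES_A = 0; EF_A = 12
ES_B = 0; EF_B = 13
ES_C = 0; EF_C = 14
ES_D = 14; EF_D = 14+4 = 18
ES_E = max(EF_A=12, EF_C=14) = 14; EF_E = 14+11 = 25
ES_F = max(EF_C=14, EF_D=18) = 18; EF_F = 18+4 = 22
ES_G = max(EF_B=13, EF_D=18, EF_E=25, EF_F=22) = 25; EF_G = 25+8 = 33
Expected project duration μ = 33 hours. Critical path: C → E → G.

Backward pass:
LF_G = 33; LS_G = 33−8 = 25
LF_F = LS_G = 25; LS_F = 25−4 = 21
LF_E = LS_G = 25; LS_E = 25−11 = 14
LF_D = min(LS_F=21, LS_G=25) = 21; LS_D = 21−4 = 17
LF_C = min(LS_D=17, LS_E=14, LS_F=21) = 14; LS_C = 14−14 = 0
LF_B = LS_G = 25; LS_B = 25−13 = 12
LF_A = LS_E = 14; LS_A = 14−12 = 2
Slack_A = LS_A − ES_A = 2 − 0 = 2

2 hours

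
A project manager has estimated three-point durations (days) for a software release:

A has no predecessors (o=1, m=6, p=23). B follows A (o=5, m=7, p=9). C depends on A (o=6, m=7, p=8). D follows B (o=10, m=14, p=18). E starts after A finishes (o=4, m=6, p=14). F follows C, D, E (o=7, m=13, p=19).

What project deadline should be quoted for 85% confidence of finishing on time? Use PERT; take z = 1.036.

te_A = (1 + 4·6 + 23)/6 = 48/6 = 8; σ²_A = ((23−1)/6)² = 13.444
te_B = (5 + 4·7 + 9)/6 = 42/6 = 7; σ²_B = ((9−5)/6)² = 0.444
te_C = (6 + 4·7 + 8)/6 = 42/6 = 7; σ²_C = ((8−6)/6)² = 0.111
te_D = (10 + 4·14 + 18)/6 = 84/6 = 14; σ²_D = ((18−10)/6)² = 1.778
te_E = (4 + 4·6 + 14)/6 = 42/6 = 7; σ²_E = ((14−4)/6)² = 2.778
te_F = (7 + 4·13 + 19)/6 = 78/6 = 13; σ²_F = ((19−7)/6)² = 4.000

Forward pass:
ES_A = 0; EF_A = 8
ES_B = 8; EF_B = 8+7 = 15
ES_C = 8; EF_C = 8+7 = 15
ES_D = 15; EF_D = 15+14 = 29
ES_E = 8; EF_E = 8+7 = 15
ES_F = max(EF_C=15, EF_D=29, EF_E=15) = 29; EF_F = 29+13 = 42
Expected project duration μ = 42 days. Critical path: A → B → D → F.

Variance along critical path = 13.444 + 0.444 + 1.778 + 4.000 = 19.667; σ = 4.435 days.
D = μ + z·σ = 42 + 1.036·4.435 = 46.6 days

46.6 days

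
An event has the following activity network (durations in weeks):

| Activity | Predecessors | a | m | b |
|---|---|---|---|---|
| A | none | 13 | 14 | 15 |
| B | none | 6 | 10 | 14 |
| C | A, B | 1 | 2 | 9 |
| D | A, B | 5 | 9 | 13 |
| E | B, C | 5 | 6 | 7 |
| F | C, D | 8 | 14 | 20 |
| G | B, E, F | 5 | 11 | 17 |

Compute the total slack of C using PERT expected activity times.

6 weeks

te_A = (13 + 4·14 + 15)/6 = 84/6 = 14
te_B = (6 + 4·10 + 14)/6 = 60/6 = 10
te_C = (1 + 4·2 + 9)/6 = 18/6 = 3
te_D = (5 + 4·9 + 13)/6 = 54/6 = 9
te_E = (5 + 4·6 + 7)/6 = 36/6 = 6
te_F = (8 + 4·14 + 20)/6 = 84/6 = 14
te_G = (5 + 4·11 + 17)/6 = 66/6 = 11

Forward pass:
ES_A = 0; EF_A = 14
ES_B = 0; EF_B = 10
ES_C = max(EF_A=14, EF_B=10) = 14; EF_C = 14+3 = 17
ES_D = max(EF_A=14, EF_B=10) = 14; EF_D = 14+9 = 23
ES_E = max(EF_B=10, EF_C=17) = 17; EF_E = 17+6 = 23
ES_F = max(EF_C=17, EF_D=23) = 23; EF_F = 23+14 = 37
ES_G = max(EF_B=10, EF_E=23, EF_F=37) = 37; EF_G = 37+11 = 48
Expected project duration μ = 48 weeks. Critical path: A → D → F → G.

Backward pass:
LF_G = 48; LS_G = 48−11 = 37
LF_F = LS_G = 37; LS_F = 37−14 = 23
LF_E = LS_G = 37; LS_E = 37−6 = 31
LF_D = LS_F = 23; LS_D = 23−9 = 14
LF_C = min(LS_E=31, LS_F=23) = 23; LS_C = 23−3 = 20
LF_B = min(LS_C=20, LS_D=14, LS_E=31, LS_G=37) = 14; LS_B = 14−10 = 4
LF_A = min(LS_C=20, LS_D=14) = 14; LS_A = 14−14 = 0
Slack_C = LS_C − ES_C = 20 − 14 = 6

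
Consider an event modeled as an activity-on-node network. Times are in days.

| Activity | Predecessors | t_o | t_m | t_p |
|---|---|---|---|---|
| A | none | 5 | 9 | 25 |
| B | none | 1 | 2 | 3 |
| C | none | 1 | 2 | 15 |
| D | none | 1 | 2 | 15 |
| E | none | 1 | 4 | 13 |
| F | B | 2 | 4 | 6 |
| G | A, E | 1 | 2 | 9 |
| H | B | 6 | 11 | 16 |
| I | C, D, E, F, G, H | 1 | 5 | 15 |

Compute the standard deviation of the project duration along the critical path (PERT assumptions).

4.28 days

te_A = (5 + 4·9 + 25)/6 = 66/6 = 11; σ²_A = ((25−5)/6)² = 11.111
te_B = (1 + 4·2 + 3)/6 = 12/6 = 2; σ²_B = ((3−1)/6)² = 0.111
te_C = (1 + 4·2 + 15)/6 = 24/6 = 4; σ²_C = ((15−1)/6)² = 5.444
te_D = (1 + 4·2 + 15)/6 = 24/6 = 4; σ²_D = ((15−1)/6)² = 5.444
te_E = (1 + 4·4 + 13)/6 = 30/6 = 5; σ²_E = ((13−1)/6)² = 4.000
te_F = (2 + 4·4 + 6)/6 = 24/6 = 4; σ²_F = ((6−2)/6)² = 0.444
te_G = (1 + 4·2 + 9)/6 = 18/6 = 3; σ²_G = ((9−1)/6)² = 1.778
te_H = (6 + 4·11 + 16)/6 = 66/6 = 11; σ²_H = ((16−6)/6)² = 2.778
te_I = (1 + 4·5 + 15)/6 = 36/6 = 6; σ²_I = ((15−1)/6)² = 5.444

Forward pass:
ES_A = 0; EF_A = 11
ES_B = 0; EF_B = 2
ES_C = 0; EF_C = 4
ES_D = 0; EF_D = 4
ES_E = 0; EF_E = 5
ES_F = 2; EF_F = 2+4 = 6
ES_G = max(EF_A=11, EF_E=5) = 11; EF_G = 11+3 = 14
ES_H = 2; EF_H = 2+11 = 13
ES_I = max(EF_C=4, EF_D=4, EF_E=5, EF_F=6, EF_G=14, EF_H=13) = 14; EF_I = 14+6 = 20
Expected project duration μ = 20 days. Critical path: A → G → I.

Variance along critical path = 11.111 + 1.778 + 5.444 = 18.333
σ = √18.333 = 4.282 days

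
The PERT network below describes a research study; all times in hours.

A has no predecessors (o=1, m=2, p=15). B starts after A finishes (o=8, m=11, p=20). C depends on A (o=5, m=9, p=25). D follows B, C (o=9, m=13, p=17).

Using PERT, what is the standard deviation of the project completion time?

3.35 hours

te_A = (1 + 4·2 + 15)/6 = 24/6 = 4; σ²_A = ((15−1)/6)² = 5.444
te_B = (8 + 4·11 + 20)/6 = 72/6 = 12; σ²_B = ((20−8)/6)² = 4.000
te_C = (5 + 4·9 + 25)/6 = 66/6 = 11; σ²_C = ((25−5)/6)² = 11.111
te_D = (9 + 4·13 + 17)/6 = 78/6 = 13; σ²_D = ((17−9)/6)² = 1.778

Forward pass:
ES_A = 0; EF_A = 4
ES_B = 4; EF_B = 4+12 = 16
ES_C = 4; EF_C = 4+11 = 15
ES_D = max(EF_B=16, EF_C=15) = 16; EF_D = 16+13 = 29
Expected project duration μ = 29 hours. Critical path: A → B → D.

Variance along critical path = 5.444 + 4.000 + 1.778 = 11.222
σ = √11.222 = 3.350 hours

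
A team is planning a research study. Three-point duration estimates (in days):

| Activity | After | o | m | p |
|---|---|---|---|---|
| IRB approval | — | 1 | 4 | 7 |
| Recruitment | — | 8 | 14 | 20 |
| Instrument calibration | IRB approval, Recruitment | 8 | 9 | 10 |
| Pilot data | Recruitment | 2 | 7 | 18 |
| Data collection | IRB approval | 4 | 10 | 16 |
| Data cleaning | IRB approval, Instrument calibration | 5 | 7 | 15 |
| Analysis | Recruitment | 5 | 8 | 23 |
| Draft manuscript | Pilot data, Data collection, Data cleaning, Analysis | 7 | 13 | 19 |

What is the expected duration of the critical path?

te_IRB approval = (1 + 4·4 + 7)/6 = 24/6 = 4
te_Recruitment = (8 + 4·14 + 20)/6 = 84/6 = 14
te_Instrument calibration = (8 + 4·9 + 10)/6 = 54/6 = 9
te_Pilot data = (2 + 4·7 + 18)/6 = 48/6 = 8
te_Data collection = (4 + 4·10 + 16)/6 = 60/6 = 10
te_Data cleaning = (5 + 4·7 + 15)/6 = 48/6 = 8
te_Analysis = (5 + 4·8 + 23)/6 = 60/6 = 10
te_Draft manuscript = (7 + 4·13 + 19)/6 = 78/6 = 13

Forward pass:
ES_IRB approval = 0; EF_IRB approval = 4
ES_Recruitment = 0; EF_Recruitment = 14
ES_Instrument calibration = max(EF_IRB approval=4, EF_Recruitment=14) = 14; EF_Instrument calibration = 14+9 = 23
ES_Pilot data = 14; EF_Pilot data = 14+8 = 22
ES_Data collection = 4; EF_Data collection = 4+10 = 14
ES_Data cleaning = max(EF_IRB approval=4, EF_Instrument calibration=23) = 23; EF_Data cleaning = 23+8 = 31
ES_Analysis = 14; EF_Analysis = 14+10 = 24
ES_Draft manuscript = max(EF_Pilot data=22, EF_Data collection=14, EF_Data cleaning=31, EF_Analysis=24) = 31; EF_Draft manuscript = 31+13 = 44
Expected project duration μ = 44 days. Critical path: Recruitment → Instrument calibration → Data cleaning → Draft manuscript.

44 days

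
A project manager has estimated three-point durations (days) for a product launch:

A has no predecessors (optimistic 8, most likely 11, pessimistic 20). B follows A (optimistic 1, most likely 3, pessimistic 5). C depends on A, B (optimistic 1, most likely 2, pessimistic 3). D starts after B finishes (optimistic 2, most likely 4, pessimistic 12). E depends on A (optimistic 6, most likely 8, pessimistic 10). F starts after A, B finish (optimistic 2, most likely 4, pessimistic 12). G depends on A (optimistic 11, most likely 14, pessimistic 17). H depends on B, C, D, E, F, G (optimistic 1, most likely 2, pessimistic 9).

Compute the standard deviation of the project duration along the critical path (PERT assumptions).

te_A = (8 + 4·11 + 20)/6 = 72/6 = 12; σ²_A = ((20−8)/6)² = 4.000
te_B = (1 + 4·3 + 5)/6 = 18/6 = 3; σ²_B = ((5−1)/6)² = 0.444
te_C = (1 + 4·2 + 3)/6 = 12/6 = 2; σ²_C = ((3−1)/6)² = 0.111
te_D = (2 + 4·4 + 12)/6 = 30/6 = 5; σ²_D = ((12−2)/6)² = 2.778
te_E = (6 + 4·8 + 10)/6 = 48/6 = 8; σ²_E = ((10−6)/6)² = 0.444
te_F = (2 + 4·4 + 12)/6 = 30/6 = 5; σ²_F = ((12−2)/6)² = 2.778
te_G = (11 + 4·14 + 17)/6 = 84/6 = 14; σ²_G = ((17−11)/6)² = 1.000
te_H = (1 + 4·2 + 9)/6 = 18/6 = 3; σ²_H = ((9−1)/6)² = 1.778

Forward pass:
ES_A = 0; EF_A = 12
ES_B = 12; EF_B = 12+3 = 15
ES_C = max(EF_A=12, EF_B=15) = 15; EF_C = 15+2 = 17
ES_D = 15; EF_D = 15+5 = 20
ES_E = 12; EF_E = 12+8 = 20
ES_F = max(EF_A=12, EF_B=15) = 15; EF_F = 15+5 = 20
ES_G = 12; EF_G = 12+14 = 26
ES_H = max(EF_B=15, EF_C=17, EF_D=20, EF_E=20, EF_F=20, EF_G=26) = 26; EF_H = 26+3 = 29
Expected project duration μ = 29 days. Critical path: A → G → H.

Variance along critical path = 4.000 + 1.000 + 1.778 = 6.778
σ = √6.778 = 2.603 days

2.60 days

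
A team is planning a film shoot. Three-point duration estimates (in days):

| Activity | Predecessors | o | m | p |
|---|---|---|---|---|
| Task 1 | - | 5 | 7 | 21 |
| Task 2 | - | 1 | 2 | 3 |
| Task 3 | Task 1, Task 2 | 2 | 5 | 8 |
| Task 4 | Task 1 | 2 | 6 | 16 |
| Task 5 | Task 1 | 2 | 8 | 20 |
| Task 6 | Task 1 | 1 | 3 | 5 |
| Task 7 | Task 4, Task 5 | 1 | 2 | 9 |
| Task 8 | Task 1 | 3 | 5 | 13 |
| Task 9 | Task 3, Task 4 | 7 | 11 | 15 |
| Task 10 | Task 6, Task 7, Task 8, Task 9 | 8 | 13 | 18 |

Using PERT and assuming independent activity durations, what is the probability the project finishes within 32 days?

0.027

te_Task 1 = (5 + 4·7 + 21)/6 = 54/6 = 9; σ²_Task 1 = ((21−5)/6)² = 7.111
te_Task 2 = (1 + 4·2 + 3)/6 = 12/6 = 2; σ²_Task 2 = ((3−1)/6)² = 0.111
te_Task 3 = (2 + 4·5 + 8)/6 = 30/6 = 5; σ²_Task 3 = ((8−2)/6)² = 1.000
te_Task 4 = (2 + 4·6 + 16)/6 = 42/6 = 7; σ²_Task 4 = ((16−2)/6)² = 5.444
te_Task 5 = (2 + 4·8 + 20)/6 = 54/6 = 9; σ²_Task 5 = ((20−2)/6)² = 9.000
te_Task 6 = (1 + 4·3 + 5)/6 = 18/6 = 3; σ²_Task 6 = ((5−1)/6)² = 0.444
te_Task 7 = (1 + 4·2 + 9)/6 = 18/6 = 3; σ²_Task 7 = ((9−1)/6)² = 1.778
te_Task 8 = (3 + 4·5 + 13)/6 = 36/6 = 6; σ²_Task 8 = ((13−3)/6)² = 2.778
te_Task 9 = (7 + 4·11 + 15)/6 = 66/6 = 11; σ²_Task 9 = ((15−7)/6)² = 1.778
te_Task 10 = (8 + 4·13 + 18)/6 = 78/6 = 13; σ²_Task 10 = ((18−8)/6)² = 2.778

Forward pass:
ES_Task 1 = 0; EF_Task 1 = 9
ES_Task 2 = 0; EF_Task 2 = 2
ES_Task 3 = max(EF_Task 1=9, EF_Task 2=2) = 9; EF_Task 3 = 9+5 = 14
ES_Task 4 = 9; EF_Task 4 = 9+7 = 16
ES_Task 5 = 9; EF_Task 5 = 9+9 = 18
ES_Task 6 = 9; EF_Task 6 = 9+3 = 12
ES_Task 7 = max(EF_Task 4=16, EF_Task 5=18) = 18; EF_Task 7 = 18+3 = 21
ES_Task 8 = 9; EF_Task 8 = 9+6 = 15
ES_Task 9 = max(EF_Task 3=14, EF_Task 4=16) = 16; EF_Task 9 = 16+11 = 27
ES_Task 10 = max(EF_Task 6=12, EF_Task 7=21, EF_Task 8=15, EF_Task 9=27) = 27; EF_Task 10 = 27+13 = 40
Expected project duration μ = 40 days. Critical path: Task 1 → Task 4 → Task 9 → Task 10.

Variance along critical path = 7.111 + 5.444 + 1.778 + 2.778 = 17.111; σ = √17.111 = 4.137 days.
Z = (32 − 40) / 4.137 = -1.934
P(T ≤ 32) = Φ(-1.934) ≈ 0.027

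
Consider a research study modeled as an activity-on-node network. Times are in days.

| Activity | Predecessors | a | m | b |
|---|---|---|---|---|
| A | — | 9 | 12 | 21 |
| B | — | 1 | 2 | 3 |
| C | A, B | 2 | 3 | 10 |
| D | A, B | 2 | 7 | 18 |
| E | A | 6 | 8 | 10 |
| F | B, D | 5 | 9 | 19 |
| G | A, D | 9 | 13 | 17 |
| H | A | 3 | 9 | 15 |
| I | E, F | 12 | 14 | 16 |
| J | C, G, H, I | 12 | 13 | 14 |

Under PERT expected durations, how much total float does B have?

11 days

te_A = (9 + 4·12 + 21)/6 = 78/6 = 13
te_B = (1 + 4·2 + 3)/6 = 12/6 = 2
te_C = (2 + 4·3 + 10)/6 = 24/6 = 4
te_D = (2 + 4·7 + 18)/6 = 48/6 = 8
te_E = (6 + 4·8 + 10)/6 = 48/6 = 8
te_F = (5 + 4·9 + 19)/6 = 60/6 = 10
te_G = (9 + 4·13 + 17)/6 = 78/6 = 13
te_H = (3 + 4·9 + 15)/6 = 54/6 = 9
te_I = (12 + 4·14 + 16)/6 = 84/6 = 14
te_J = (12 + 4·13 + 14)/6 = 78/6 = 13

Forward pass:
ES_A = 0; EF_A = 13
ES_B = 0; EF_B = 2
ES_C = max(EF_A=13, EF_B=2) = 13; EF_C = 13+4 = 17
ES_D = max(EF_A=13, EF_B=2) = 13; EF_D = 13+8 = 21
ES_E = 13; EF_E = 13+8 = 21
ES_F = max(EF_B=2, EF_D=21) = 21; EF_F = 21+10 = 31
ES_G = max(EF_A=13, EF_D=21) = 21; EF_G = 21+13 = 34
ES_H = 13; EF_H = 13+9 = 22
ES_I = max(EF_E=21, EF_F=31) = 31; EF_I = 31+14 = 45
ES_J = max(EF_C=17, EF_G=34, EF_H=22, EF_I=45) = 45; EF_J = 45+13 = 58
Expected project duration μ = 58 days. Critical path: A → D → F → I → J.

Backward pass:
LF_J = 58; LS_J = 58−13 = 45
LF_I = LS_J = 45; LS_I = 45−14 = 31
LF_H = LS_J = 45; LS_H = 45−9 = 36
LF_G = LS_J = 45; LS_G = 45−13 = 32
LF_F = LS_I = 31; LS_F = 31−10 = 21
LF_E = LS_I = 31; LS_E = 31−8 = 23
LF_D = min(LS_F=21, LS_G=32) = 21; LS_D = 21−8 = 13
LF_C = LS_J = 45; LS_C = 45−4 = 41
LF_B = min(LS_C=41, LS_D=13, LS_F=21) = 13; LS_B = 13−2 = 11
LF_A = min(LS_C=41, LS_D=13, LS_E=23, LS_G=32, LS_H=36) = 13; LS_A = 13−13 = 0
Slack_B = LS_B − ES_B = 11 − 0 = 11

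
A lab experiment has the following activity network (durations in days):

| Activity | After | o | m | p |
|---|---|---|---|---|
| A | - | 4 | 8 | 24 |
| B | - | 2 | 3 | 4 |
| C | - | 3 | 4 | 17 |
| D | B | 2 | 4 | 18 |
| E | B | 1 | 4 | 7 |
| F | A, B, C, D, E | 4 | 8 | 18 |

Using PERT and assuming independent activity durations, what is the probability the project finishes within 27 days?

te_A = (4 + 4·8 + 24)/6 = 60/6 = 10; σ²_A = ((24−4)/6)² = 11.111
te_B = (2 + 4·3 + 4)/6 = 18/6 = 3; σ²_B = ((4−2)/6)² = 0.111
te_C = (3 + 4·4 + 17)/6 = 36/6 = 6; σ²_C = ((17−3)/6)² = 5.444
te_D = (2 + 4·4 + 18)/6 = 36/6 = 6; σ²_D = ((18−2)/6)² = 7.111
te_E = (1 + 4·4 + 7)/6 = 24/6 = 4; σ²_E = ((7−1)/6)² = 1.000
te_F = (4 + 4·8 + 18)/6 = 54/6 = 9; σ²_F = ((18−4)/6)² = 5.444

Forward pass:
ES_A = 0; EF_A = 10
ES_B = 0; EF_B = 3
ES_C = 0; EF_C = 6
ES_D = 3; EF_D = 3+6 = 9
ES_E = 3; EF_E = 3+4 = 7
ES_F = max(EF_A=10, EF_B=3, EF_C=6, EF_D=9, EF_E=7) = 10; EF_F = 10+9 = 19
Expected project duration μ = 19 days. Critical path: A → F.

Variance along critical path = 11.111 + 5.444 = 16.556; σ = √16.556 = 4.069 days.
Z = (27 − 19) / 4.069 = 1.966
P(T ≤ 27) = Φ(1.966) ≈ 0.975

0.975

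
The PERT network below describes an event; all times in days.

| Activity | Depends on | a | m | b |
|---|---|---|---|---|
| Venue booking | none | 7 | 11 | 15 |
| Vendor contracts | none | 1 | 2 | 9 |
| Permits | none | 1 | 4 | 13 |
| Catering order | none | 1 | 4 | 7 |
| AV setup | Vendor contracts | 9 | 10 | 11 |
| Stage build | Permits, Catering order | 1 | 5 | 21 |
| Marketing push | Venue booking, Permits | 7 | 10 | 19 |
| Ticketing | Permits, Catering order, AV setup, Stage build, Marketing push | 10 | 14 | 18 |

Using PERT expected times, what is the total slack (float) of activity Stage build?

10 days

te_Venue booking = (7 + 4·11 + 15)/6 = 66/6 = 11
te_Vendor contracts = (1 + 4·2 + 9)/6 = 18/6 = 3
te_Permits = (1 + 4·4 + 13)/6 = 30/6 = 5
te_Catering order = (1 + 4·4 + 7)/6 = 24/6 = 4
te_AV setup = (9 + 4·10 + 11)/6 = 60/6 = 10
te_Stage build = (1 + 4·5 + 21)/6 = 42/6 = 7
te_Marketing push = (7 + 4·10 + 19)/6 = 66/6 = 11
te_Ticketing = (10 + 4·14 + 18)/6 = 84/6 = 14

Forward pass:
ES_Venue booking = 0; EF_Venue booking = 11
ES_Vendor contracts = 0; EF_Vendor contracts = 3
ES_Permits = 0; EF_Permits = 5
ES_Catering order = 0; EF_Catering order = 4
ES_AV setup = 3; EF_AV setup = 3+10 = 13
ES_Stage build = max(EF_Permits=5, EF_Catering order=4) = 5; EF_Stage build = 5+7 = 12
ES_Marketing push = max(EF_Venue booking=11, EF_Permits=5) = 11; EF_Marketing push = 11+11 = 22
ES_Ticketing = max(EF_Permits=5, EF_Catering order=4, EF_AV setup=13, EF_Stage build=12, EF_Marketing push=22) = 22; EF_Ticketing = 22+14 = 36
Expected project duration μ = 36 days. Critical path: Venue booking → Marketing push → Ticketing.

Backward pass:
LF_Ticketing = 36; LS_Ticketing = 36−14 = 22
LF_Marketing push = LS_Ticketing = 22; LS_Marketing push = 22−11 = 11
LF_Stage build = LS_Ticketing = 22; LS_Stage build = 22−7 = 15
LF_AV setup = LS_Ticketing = 22; LS_AV setup = 22−10 = 12
LF_Catering order = min(LS_Stage build=15, LS_Ticketing=22) = 15; LS_Catering order = 15−4 = 11
LF_Permits = min(LS_Stage build=15, LS_Marketing push=11, LS_Ticketing=22) = 11; LS_Permits = 11−5 = 6
LF_Vendor contracts = LS_AV setup = 12; LS_Vendor contracts = 12−3 = 9
LF_Venue booking = LS_Marketing push = 11; LS_Venue booking = 11−11 = 0
Slack_Stage build = LS_Stage build − ES_Stage build = 15 − 5 = 10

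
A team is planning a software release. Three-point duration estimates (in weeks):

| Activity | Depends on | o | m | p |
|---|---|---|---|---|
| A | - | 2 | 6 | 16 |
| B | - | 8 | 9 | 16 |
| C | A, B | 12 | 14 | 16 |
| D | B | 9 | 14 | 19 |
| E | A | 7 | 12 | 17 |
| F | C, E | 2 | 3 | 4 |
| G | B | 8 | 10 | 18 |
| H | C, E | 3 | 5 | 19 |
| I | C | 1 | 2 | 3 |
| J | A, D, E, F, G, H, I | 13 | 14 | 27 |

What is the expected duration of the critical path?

47 weeks

te_A = (2 + 4·6 + 16)/6 = 42/6 = 7
te_B = (8 + 4·9 + 16)/6 = 60/6 = 10
te_C = (12 + 4·14 + 16)/6 = 84/6 = 14
te_D = (9 + 4·14 + 19)/6 = 84/6 = 14
te_E = (7 + 4·12 + 17)/6 = 72/6 = 12
te_F = (2 + 4·3 + 4)/6 = 18/6 = 3
te_G = (8 + 4·10 + 18)/6 = 66/6 = 11
te_H = (3 + 4·5 + 19)/6 = 42/6 = 7
te_I = (1 + 4·2 + 3)/6 = 12/6 = 2
te_J = (13 + 4·14 + 27)/6 = 96/6 = 16

Forward pass:
ES_A = 0; EF_A = 7
ES_B = 0; EF_B = 10
ES_C = max(EF_A=7, EF_B=10) = 10; EF_C = 10+14 = 24
ES_D = 10; EF_D = 10+14 = 24
ES_E = 7; EF_E = 7+12 = 19
ES_F = max(EF_C=24, EF_E=19) = 24; EF_F = 24+3 = 27
ES_G = 10; EF_G = 10+11 = 21
ES_H = max(EF_C=24, EF_E=19) = 24; EF_H = 24+7 = 31
ES_I = 24; EF_I = 24+2 = 26
ES_J = max(EF_A=7, EF_D=24, EF_E=19, EF_F=27, EF_G=21, EF_H=31, EF_I=26) = 31; EF_J = 31+16 = 47
Expected project duration μ = 47 weeks. Critical path: B → C → H → J.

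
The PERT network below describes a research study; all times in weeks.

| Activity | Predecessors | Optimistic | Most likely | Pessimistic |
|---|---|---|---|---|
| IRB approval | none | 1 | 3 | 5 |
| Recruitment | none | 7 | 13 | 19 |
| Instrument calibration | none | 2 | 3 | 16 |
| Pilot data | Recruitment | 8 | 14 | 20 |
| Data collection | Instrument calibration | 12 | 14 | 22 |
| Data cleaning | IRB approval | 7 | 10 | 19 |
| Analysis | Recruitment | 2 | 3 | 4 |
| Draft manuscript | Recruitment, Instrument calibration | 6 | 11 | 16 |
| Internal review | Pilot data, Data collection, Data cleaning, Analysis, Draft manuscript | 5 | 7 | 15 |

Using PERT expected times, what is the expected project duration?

35 weeks

te_IRB approval = (1 + 4·3 + 5)/6 = 18/6 = 3
te_Recruitment = (7 + 4·13 + 19)/6 = 78/6 = 13
te_Instrument calibration = (2 + 4·3 + 16)/6 = 30/6 = 5
te_Pilot data = (8 + 4·14 + 20)/6 = 84/6 = 14
te_Data collection = (12 + 4·14 + 22)/6 = 90/6 = 15
te_Data cleaning = (7 + 4·10 + 19)/6 = 66/6 = 11
te_Analysis = (2 + 4·3 + 4)/6 = 18/6 = 3
te_Draft manuscript = (6 + 4·11 + 16)/6 = 66/6 = 11
te_Internal review = (5 + 4·7 + 15)/6 = 48/6 = 8

Forward pass:
ES_IRB approval = 0; EF_IRB approval = 3
ES_Recruitment = 0; EF_Recruitment = 13
ES_Instrument calibration = 0; EF_Instrument calibration = 5
ES_Pilot data = 13; EF_Pilot data = 13+14 = 27
ES_Data collection = 5; EF_Data collection = 5+15 = 20
ES_Data cleaning = 3; EF_Data cleaning = 3+11 = 14
ES_Analysis = 13; EF_Analysis = 13+3 = 16
ES_Draft manuscript = max(EF_Recruitment=13, EF_Instrument calibration=5) = 13; EF_Draft manuscript = 13+11 = 24
ES_Internal review = max(EF_Pilot data=27, EF_Data collection=20, EF_Data cleaning=14, EF_Analysis=16, EF_Draft manuscript=24) = 27; EF_Internal review = 27+8 = 35
Expected project duration μ = 35 weeks. Critical path: Recruitment → Pilot data → Internal review.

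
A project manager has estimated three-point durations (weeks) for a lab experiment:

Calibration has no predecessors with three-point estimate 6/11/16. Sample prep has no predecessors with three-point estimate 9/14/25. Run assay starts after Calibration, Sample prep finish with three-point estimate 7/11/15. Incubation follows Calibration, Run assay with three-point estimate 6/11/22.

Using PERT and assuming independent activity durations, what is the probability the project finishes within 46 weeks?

0.977

te_Calibration = (6 + 4·11 + 16)/6 = 66/6 = 11; σ²_Calibration = ((16−6)/6)² = 2.778
te_Sample prep = (9 + 4·14 + 25)/6 = 90/6 = 15; σ²_Sample prep = ((25−9)/6)² = 7.111
te_Run assay = (7 + 4·11 + 15)/6 = 66/6 = 11; σ²_Run assay = ((15−7)/6)² = 1.778
te_Incubation = (6 + 4·11 + 22)/6 = 72/6 = 12; σ²_Incubation = ((22−6)/6)² = 7.111

Forward pass:
ES_Calibration = 0; EF_Calibration = 11
ES_Sample prep = 0; EF_Sample prep = 15
ES_Run assay = max(EF_Calibration=11, EF_Sample prep=15) = 15; EF_Run assay = 15+11 = 26
ES_Incubation = max(EF_Calibration=11, EF_Run assay=26) = 26; EF_Incubation = 26+12 = 38
Expected project duration μ = 38 weeks. Critical path: Sample prep → Run assay → Incubation.

Variance along critical path = 7.111 + 1.778 + 7.111 = 16.000; σ = √16.000 = 4.000 weeks.
Z = (46 − 38) / 4.000 = 2.000
P(T ≤ 46) = Φ(2.000) ≈ 0.977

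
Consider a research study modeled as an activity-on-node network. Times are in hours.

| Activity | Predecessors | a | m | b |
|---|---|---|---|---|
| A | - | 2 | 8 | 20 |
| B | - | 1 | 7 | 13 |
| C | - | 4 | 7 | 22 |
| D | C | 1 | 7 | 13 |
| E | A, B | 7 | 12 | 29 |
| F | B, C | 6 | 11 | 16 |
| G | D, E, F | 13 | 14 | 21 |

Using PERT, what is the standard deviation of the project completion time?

4.92 hours

te_A = (2 + 4·8 + 20)/6 = 54/6 = 9; σ²_A = ((20−2)/6)² = 9.000
te_B = (1 + 4·7 + 13)/6 = 42/6 = 7; σ²_B = ((13−1)/6)² = 4.000
te_C = (4 + 4·7 + 22)/6 = 54/6 = 9; σ²_C = ((22−4)/6)² = 9.000
te_D = (1 + 4·7 + 13)/6 = 42/6 = 7; σ²_D = ((13−1)/6)² = 4.000
te_E = (7 + 4·12 + 29)/6 = 84/6 = 14; σ²_E = ((29−7)/6)² = 13.444
te_F = (6 + 4·11 + 16)/6 = 66/6 = 11; σ²_F = ((16−6)/6)² = 2.778
te_G = (13 + 4·14 + 21)/6 = 90/6 = 15; σ²_G = ((21−13)/6)² = 1.778

Forward pass:
ES_A = 0; EF_A = 9
ES_B = 0; EF_B = 7
ES_C = 0; EF_C = 9
ES_D = 9; EF_D = 9+7 = 16
ES_E = max(EF_A=9, EF_B=7) = 9; EF_E = 9+14 = 23
ES_F = max(EF_B=7, EF_C=9) = 9; EF_F = 9+11 = 20
ES_G = max(EF_D=16, EF_E=23, EF_F=20) = 23; EF_G = 23+15 = 38
Expected project duration μ = 38 hours. Critical path: A → E → G.

Variance along critical path = 9.000 + 13.444 + 1.778 = 24.222
σ = √24.222 = 4.922 hours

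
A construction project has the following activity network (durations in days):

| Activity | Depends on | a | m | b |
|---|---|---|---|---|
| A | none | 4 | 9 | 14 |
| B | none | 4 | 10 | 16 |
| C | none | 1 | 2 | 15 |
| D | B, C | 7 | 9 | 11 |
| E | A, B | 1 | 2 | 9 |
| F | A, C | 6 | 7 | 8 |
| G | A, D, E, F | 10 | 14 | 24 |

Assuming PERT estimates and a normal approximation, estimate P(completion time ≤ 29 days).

te_A = (4 + 4·9 + 14)/6 = 54/6 = 9; σ²_A = ((14−4)/6)² = 2.778
te_B = (4 + 4·10 + 16)/6 = 60/6 = 10; σ²_B = ((16−4)/6)² = 4.000
te_C = (1 + 4·2 + 15)/6 = 24/6 = 4; σ²_C = ((15−1)/6)² = 5.444
te_D = (7 + 4·9 + 11)/6 = 54/6 = 9; σ²_D = ((11−7)/6)² = 0.444
te_E = (1 + 4·2 + 9)/6 = 18/6 = 3; σ²_E = ((9−1)/6)² = 1.778
te_F = (6 + 4·7 + 8)/6 = 42/6 = 7; σ²_F = ((8−6)/6)² = 0.111
te_G = (10 + 4·14 + 24)/6 = 90/6 = 15; σ²_G = ((24−10)/6)² = 5.444

Forward pass:
ES_A = 0; EF_A = 9
ES_B = 0; EF_B = 10
ES_C = 0; EF_C = 4
ES_D = max(EF_B=10, EF_C=4) = 10; EF_D = 10+9 = 19
ES_E = max(EF_A=9, EF_B=10) = 10; EF_E = 10+3 = 13
ES_F = max(EF_A=9, EF_C=4) = 9; EF_F = 9+7 = 16
ES_G = max(EF_A=9, EF_D=19, EF_E=13, EF_F=16) = 19; EF_G = 19+15 = 34
Expected project duration μ = 34 days. Critical path: B → D → G.

Variance along critical path = 4.000 + 0.444 + 5.444 = 9.889; σ = √9.889 = 3.145 days.
Z = (29 − 34) / 3.145 = -1.590
P(T ≤ 29) = Φ(-1.590) ≈ 0.056

0.056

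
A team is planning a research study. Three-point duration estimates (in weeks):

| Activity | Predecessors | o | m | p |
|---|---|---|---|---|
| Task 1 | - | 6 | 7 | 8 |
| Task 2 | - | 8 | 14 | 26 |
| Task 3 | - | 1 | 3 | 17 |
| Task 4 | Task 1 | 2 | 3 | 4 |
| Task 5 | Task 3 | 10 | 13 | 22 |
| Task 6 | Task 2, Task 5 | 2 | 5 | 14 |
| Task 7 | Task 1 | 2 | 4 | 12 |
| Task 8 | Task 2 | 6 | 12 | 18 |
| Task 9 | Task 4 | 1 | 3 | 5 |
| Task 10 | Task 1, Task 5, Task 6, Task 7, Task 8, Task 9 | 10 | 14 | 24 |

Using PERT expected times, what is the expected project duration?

te_Task 1 = (6 + 4·7 + 8)/6 = 42/6 = 7
te_Task 2 = (8 + 4·14 + 26)/6 = 90/6 = 15
te_Task 3 = (1 + 4·3 + 17)/6 = 30/6 = 5
te_Task 4 = (2 + 4·3 + 4)/6 = 18/6 = 3
te_Task 5 = (10 + 4·13 + 22)/6 = 84/6 = 14
te_Task 6 = (2 + 4·5 + 14)/6 = 36/6 = 6
te_Task 7 = (2 + 4·4 + 12)/6 = 30/6 = 5
te_Task 8 = (6 + 4·12 + 18)/6 = 72/6 = 12
te_Task 9 = (1 + 4·3 + 5)/6 = 18/6 = 3
te_Task 10 = (10 + 4·14 + 24)/6 = 90/6 = 15

Forward pass:
ES_Task 1 = 0; EF_Task 1 = 7
ES_Task 2 = 0; EF_Task 2 = 15
ES_Task 3 = 0; EF_Task 3 = 5
ES_Task 4 = 7; EF_Task 4 = 7+3 = 10
ES_Task 5 = 5; EF_Task 5 = 5+14 = 19
ES_Task 6 = max(EF_Task 2=15, EF_Task 5=19) = 19; EF_Task 6 = 19+6 = 25
ES_Task 7 = 7; EF_Task 7 = 7+5 = 12
ES_Task 8 = 15; EF_Task 8 = 15+12 = 27
ES_Task 9 = 10; EF_Task 9 = 10+3 = 13
ES_Task 10 = max(EF_Task 1=7, EF_Task 5=19, EF_Task 6=25, EF_Task 7=12, EF_Task 8=27, EF_Task 9=13) = 27; EF_Task 10 = 27+15 = 42
Expected project duration μ = 42 weeks. Critical path: Task 2 → Task 8 → Task 10.

42 weeks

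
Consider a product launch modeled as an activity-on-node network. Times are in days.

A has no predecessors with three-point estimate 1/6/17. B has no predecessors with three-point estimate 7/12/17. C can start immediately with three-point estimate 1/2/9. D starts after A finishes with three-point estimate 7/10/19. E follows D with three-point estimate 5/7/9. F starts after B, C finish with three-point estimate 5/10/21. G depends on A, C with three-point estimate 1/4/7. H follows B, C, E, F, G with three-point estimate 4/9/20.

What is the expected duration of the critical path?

te_A = (1 + 4·6 + 17)/6 = 42/6 = 7
te_B = (7 + 4·12 + 17)/6 = 72/6 = 12
te_C = (1 + 4·2 + 9)/6 = 18/6 = 3
te_D = (7 + 4·10 + 19)/6 = 66/6 = 11
te_E = (5 + 4·7 + 9)/6 = 42/6 = 7
te_F = (5 + 4·10 + 21)/6 = 66/6 = 11
te_G = (1 + 4·4 + 7)/6 = 24/6 = 4
te_H = (4 + 4·9 + 20)/6 = 60/6 = 10

Forward pass:
ES_A = 0; EF_A = 7
ES_B = 0; EF_B = 12
ES_C = 0; EF_C = 3
ES_D = 7; EF_D = 7+11 = 18
ES_E = 18; EF_E = 18+7 = 25
ES_F = max(EF_B=12, EF_C=3) = 12; EF_F = 12+11 = 23
ES_G = max(EF_A=7, EF_C=3) = 7; EF_G = 7+4 = 11
ES_H = max(EF_B=12, EF_C=3, EF_E=25, EF_F=23, EF_G=11) = 25; EF_H = 25+10 = 35
Expected project duration μ = 35 days. Critical path: A → D → E → H.

35 days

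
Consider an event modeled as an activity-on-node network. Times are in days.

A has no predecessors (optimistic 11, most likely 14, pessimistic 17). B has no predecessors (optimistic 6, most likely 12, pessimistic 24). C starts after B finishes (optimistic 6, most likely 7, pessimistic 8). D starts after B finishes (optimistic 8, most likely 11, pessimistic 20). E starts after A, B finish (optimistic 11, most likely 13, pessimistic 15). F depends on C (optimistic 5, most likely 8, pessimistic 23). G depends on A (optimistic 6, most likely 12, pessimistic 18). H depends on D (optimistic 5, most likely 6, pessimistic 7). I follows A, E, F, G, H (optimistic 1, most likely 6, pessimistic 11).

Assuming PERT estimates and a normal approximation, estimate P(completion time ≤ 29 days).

te_A = (11 + 4·14 + 17)/6 = 84/6 = 14; σ²_A = ((17−11)/6)² = 1.000
te_B = (6 + 4·12 + 24)/6 = 78/6 = 13; σ²_B = ((24−6)/6)² = 9.000
te_C = (6 + 4·7 + 8)/6 = 42/6 = 7; σ²_C = ((8−6)/6)² = 0.111
te_D = (8 + 4·11 + 20)/6 = 72/6 = 12; σ²_D = ((20−8)/6)² = 4.000
te_E = (11 + 4·13 + 15)/6 = 78/6 = 13; σ²_E = ((15−11)/6)² = 0.444
te_F = (5 + 4·8 + 23)/6 = 60/6 = 10; σ²_F = ((23−5)/6)² = 9.000
te_G = (6 + 4·12 + 18)/6 = 72/6 = 12; σ²_G = ((18−6)/6)² = 4.000
te_H = (5 + 4·6 + 7)/6 = 36/6 = 6; σ²_H = ((7−5)/6)² = 0.111
te_I = (1 + 4·6 + 11)/6 = 36/6 = 6; σ²_I = ((11−1)/6)² = 2.778

Forward pass:
ES_A = 0; EF_A = 14
ES_B = 0; EF_B = 13
ES_C = 13; EF_C = 13+7 = 20
ES_D = 13; EF_D = 13+12 = 25
ES_E = max(EF_A=14, EF_B=13) = 14; EF_E = 14+13 = 27
ES_F = 20; EF_F = 20+10 = 30
ES_G = 14; EF_G = 14+12 = 26
ES_H = 25; EF_H = 25+6 = 31
ES_I = max(EF_A=14, EF_E=27, EF_F=30, EF_G=26, EF_H=31) = 31; EF_I = 31+6 = 37
Expected project duration μ = 37 days. Critical path: B → D → H → I.

Variance along critical path = 9.000 + 4.000 + 0.111 + 2.778 = 15.889; σ = √15.889 = 3.986 days.
Z = (29 − 37) / 3.986 = -2.007
P(T ≤ 29) = Φ(-2.007) ≈ 0.022

0.022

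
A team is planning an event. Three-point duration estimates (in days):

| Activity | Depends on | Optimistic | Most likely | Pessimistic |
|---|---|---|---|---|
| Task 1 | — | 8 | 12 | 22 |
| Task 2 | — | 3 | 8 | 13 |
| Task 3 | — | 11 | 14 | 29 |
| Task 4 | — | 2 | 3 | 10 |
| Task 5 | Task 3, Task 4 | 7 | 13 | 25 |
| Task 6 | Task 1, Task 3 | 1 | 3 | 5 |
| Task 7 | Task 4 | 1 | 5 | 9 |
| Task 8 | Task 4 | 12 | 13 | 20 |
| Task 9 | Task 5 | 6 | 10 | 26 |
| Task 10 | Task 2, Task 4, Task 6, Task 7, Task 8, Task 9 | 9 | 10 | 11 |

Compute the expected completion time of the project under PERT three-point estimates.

52 days

te_Task 1 = (8 + 4·12 + 22)/6 = 78/6 = 13
te_Task 2 = (3 + 4·8 + 13)/6 = 48/6 = 8
te_Task 3 = (11 + 4·14 + 29)/6 = 96/6 = 16
te_Task 4 = (2 + 4·3 + 10)/6 = 24/6 = 4
te_Task 5 = (7 + 4·13 + 25)/6 = 84/6 = 14
te_Task 6 = (1 + 4·3 + 5)/6 = 18/6 = 3
te_Task 7 = (1 + 4·5 + 9)/6 = 30/6 = 5
te_Task 8 = (12 + 4·13 + 20)/6 = 84/6 = 14
te_Task 9 = (6 + 4·10 + 26)/6 = 72/6 = 12
te_Task 10 = (9 + 4·10 + 11)/6 = 60/6 = 10

Forward pass:
ES_Task 1 = 0; EF_Task 1 = 13
ES_Task 2 = 0; EF_Task 2 = 8
ES_Task 3 = 0; EF_Task 3 = 16
ES_Task 4 = 0; EF_Task 4 = 4
ES_Task 5 = max(EF_Task 3=16, EF_Task 4=4) = 16; EF_Task 5 = 16+14 = 30
ES_Task 6 = max(EF_Task 1=13, EF_Task 3=16) = 16; EF_Task 6 = 16+3 = 19
ES_Task 7 = 4; EF_Task 7 = 4+5 = 9
ES_Task 8 = 4; EF_Task 8 = 4+14 = 18
ES_Task 9 = 30; EF_Task 9 = 30+12 = 42
ES_Task 10 = max(EF_Task 2=8, EF_Task 4=4, EF_Task 6=19, EF_Task 7=9, EF_Task 8=18, EF_Task 9=42) = 42; EF_Task 10 = 42+10 = 52
Expected project duration μ = 52 days. Critical path: Task 3 → Task 5 → Task 9 → Task 10.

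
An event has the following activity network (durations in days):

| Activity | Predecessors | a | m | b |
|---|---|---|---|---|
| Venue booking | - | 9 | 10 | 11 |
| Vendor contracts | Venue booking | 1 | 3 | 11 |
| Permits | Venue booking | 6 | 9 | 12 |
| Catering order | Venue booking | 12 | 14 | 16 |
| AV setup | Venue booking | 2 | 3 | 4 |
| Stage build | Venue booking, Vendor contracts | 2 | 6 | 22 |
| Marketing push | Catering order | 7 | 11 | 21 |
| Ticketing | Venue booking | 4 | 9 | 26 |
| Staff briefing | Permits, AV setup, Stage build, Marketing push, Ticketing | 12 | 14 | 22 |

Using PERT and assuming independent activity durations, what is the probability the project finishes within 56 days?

0.954

te_Venue booking = (9 + 4·10 + 11)/6 = 60/6 = 10; σ²_Venue booking = ((11−9)/6)² = 0.111
te_Vendor contracts = (1 + 4·3 + 11)/6 = 24/6 = 4; σ²_Vendor contracts = ((11−1)/6)² = 2.778
te_Permits = (6 + 4·9 + 12)/6 = 54/6 = 9; σ²_Permits = ((12−6)/6)² = 1.000
te_Catering order = (12 + 4·14 + 16)/6 = 84/6 = 14; σ²_Catering order = ((16−12)/6)² = 0.444
te_AV setup = (2 + 4·3 + 4)/6 = 18/6 = 3; σ²_AV setup = ((4−2)/6)² = 0.111
te_Stage build = (2 + 4·6 + 22)/6 = 48/6 = 8; σ²_Stage build = ((22−2)/6)² = 11.111
te_Marketing push = (7 + 4·11 + 21)/6 = 72/6 = 12; σ²_Marketing push = ((21−7)/6)² = 5.444
te_Ticketing = (4 + 4·9 + 26)/6 = 66/6 = 11; σ²_Ticketing = ((26−4)/6)² = 13.444
te_Staff briefing = (12 + 4·14 + 22)/6 = 90/6 = 15; σ²_Staff briefing = ((22−12)/6)² = 2.778

Forward pass:
ES_Venue booking = 0; EF_Venue booking = 10
ES_Vendor contracts = 10; EF_Vendor contracts = 10+4 = 14
ES_Permits = 10; EF_Permits = 10+9 = 19
ES_Catering order = 10; EF_Catering order = 10+14 = 24
ES_AV setup = 10; EF_AV setup = 10+3 = 13
ES_Stage build = max(EF_Venue booking=10, EF_Vendor contracts=14) = 14; EF_Stage build = 14+8 = 22
ES_Marketing push = 24; EF_Marketing push = 24+12 = 36
ES_Ticketing = 10; EF_Ticketing = 10+11 = 21
ES_Staff briefing = max(EF_Permits=19, EF_AV setup=13, EF_Stage build=22, EF_Marketing push=36, EF_Ticketing=21) = 36; EF_Staff briefing = 36+15 = 51
Expected project duration μ = 51 days. Critical path: Venue booking → Catering order → Marketing push → Staff briefing.

Variance along critical path = 0.111 + 0.444 + 5.444 + 2.778 = 8.778; σ = √8.778 = 2.963 days.
Z = (56 − 51) / 2.963 = 1.688
P(T ≤ 56) = Φ(1.688) ≈ 0.954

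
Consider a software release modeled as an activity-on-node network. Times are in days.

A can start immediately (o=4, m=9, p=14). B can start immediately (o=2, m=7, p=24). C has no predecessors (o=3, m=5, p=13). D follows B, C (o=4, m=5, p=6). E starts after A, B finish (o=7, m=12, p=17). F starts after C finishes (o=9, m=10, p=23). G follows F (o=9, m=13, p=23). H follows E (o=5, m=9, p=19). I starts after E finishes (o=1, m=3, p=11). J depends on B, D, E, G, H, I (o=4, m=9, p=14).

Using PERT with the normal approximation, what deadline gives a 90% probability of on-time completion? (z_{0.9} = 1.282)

46.2 days

te_A = (4 + 4·9 + 14)/6 = 54/6 = 9; σ²_A = ((14−4)/6)² = 2.778
te_B = (2 + 4·7 + 24)/6 = 54/6 = 9; σ²_B = ((24−2)/6)² = 13.444
te_C = (3 + 4·5 + 13)/6 = 36/6 = 6; σ²_C = ((13−3)/6)² = 2.778
te_D = (4 + 4·5 + 6)/6 = 30/6 = 5; σ²_D = ((6−4)/6)² = 0.111
te_E = (7 + 4·12 + 17)/6 = 72/6 = 12; σ²_E = ((17−7)/6)² = 2.778
te_F = (9 + 4·10 + 23)/6 = 72/6 = 12; σ²_F = ((23−9)/6)² = 5.444
te_G = (9 + 4·13 + 23)/6 = 84/6 = 14; σ²_G = ((23−9)/6)² = 5.444
te_H = (5 + 4·9 + 19)/6 = 60/6 = 10; σ²_H = ((19−5)/6)² = 5.444
te_I = (1 + 4·3 + 11)/6 = 24/6 = 4; σ²_I = ((11−1)/6)² = 2.778
te_J = (4 + 4·9 + 14)/6 = 54/6 = 9; σ²_J = ((14−4)/6)² = 2.778

Forward pass:
ES_A = 0; EF_A = 9
ES_B = 0; EF_B = 9
ES_C = 0; EF_C = 6
ES_D = max(EF_B=9, EF_C=6) = 9; EF_D = 9+5 = 14
ES_E = max(EF_A=9, EF_B=9) = 9; EF_E = 9+12 = 21
ES_F = 6; EF_F = 6+12 = 18
ES_G = 18; EF_G = 18+14 = 32
ES_H = 21; EF_H = 21+10 = 31
ES_I = 21; EF_I = 21+4 = 25
ES_J = max(EF_B=9, EF_D=14, EF_E=21, EF_G=32, EF_H=31, EF_I=25) = 32; EF_J = 32+9 = 41
Expected project duration μ = 41 days. Critical path: C → F → G → J.

Variance along critical path = 2.778 + 5.444 + 5.444 + 2.778 = 16.444; σ = 4.055 days.
D = μ + z·σ = 41 + 1.282·4.055 = 46.2 days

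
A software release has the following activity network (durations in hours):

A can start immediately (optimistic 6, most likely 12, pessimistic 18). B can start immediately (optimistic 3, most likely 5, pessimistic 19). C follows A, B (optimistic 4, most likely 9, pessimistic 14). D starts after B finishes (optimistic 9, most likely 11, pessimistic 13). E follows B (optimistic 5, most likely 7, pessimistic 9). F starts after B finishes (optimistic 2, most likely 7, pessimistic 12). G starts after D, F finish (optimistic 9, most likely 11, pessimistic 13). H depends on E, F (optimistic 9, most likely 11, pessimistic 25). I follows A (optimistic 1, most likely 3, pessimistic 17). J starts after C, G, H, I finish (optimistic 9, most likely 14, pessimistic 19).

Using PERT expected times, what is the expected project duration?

te_A = (6 + 4·12 + 18)/6 = 72/6 = 12
te_B = (3 + 4·5 + 19)/6 = 42/6 = 7
te_C = (4 + 4·9 + 14)/6 = 54/6 = 9
te_D = (9 + 4·11 + 13)/6 = 66/6 = 11
te_E = (5 + 4·7 + 9)/6 = 42/6 = 7
te_F = (2 + 4·7 + 12)/6 = 42/6 = 7
te_G = (9 + 4·11 + 13)/6 = 66/6 = 11
te_H = (9 + 4·11 + 25)/6 = 78/6 = 13
te_I = (1 + 4·3 + 17)/6 = 30/6 = 5
te_J = (9 + 4·14 + 19)/6 = 84/6 = 14

Forward pass:
ES_A = 0; EF_A = 12
ES_B = 0; EF_B = 7
ES_C = max(EF_A=12, EF_B=7) = 12; EF_C = 12+9 = 21
ES_D = 7; EF_D = 7+11 = 18
ES_E = 7; EF_E = 7+7 = 14
ES_F = 7; EF_F = 7+7 = 14
ES_G = max(EF_D=18, EF_F=14) = 18; EF_G = 18+11 = 29
ES_H = max(EF_E=14, EF_F=14) = 14; EF_H = 14+13 = 27
ES_I = 12; EF_I = 12+5 = 17
ES_J = max(EF_C=21, EF_G=29, EF_H=27, EF_I=17) = 29; EF_J = 29+14 = 43
Expected project duration μ = 43 hours. Critical path: B → D → G → J.

43 hours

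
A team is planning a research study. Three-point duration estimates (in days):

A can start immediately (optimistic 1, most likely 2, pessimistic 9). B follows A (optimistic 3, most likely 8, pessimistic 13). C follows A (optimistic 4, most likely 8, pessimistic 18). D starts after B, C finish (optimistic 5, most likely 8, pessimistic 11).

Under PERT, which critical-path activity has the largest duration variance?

te_A = (1 + 4·2 + 9)/6 = 18/6 = 3; σ²_A = ((9−1)/6)² = 1.778
te_B = (3 + 4·8 + 13)/6 = 48/6 = 8; σ²_B = ((13−3)/6)² = 2.778
te_C = (4 + 4·8 + 18)/6 = 54/6 = 9; σ²_C = ((18−4)/6)² = 5.444
te_D = (5 + 4·8 + 11)/6 = 48/6 = 8; σ²_D = ((11−5)/6)² = 1.000

Forward pass:
ES_A = 0; EF_A = 3
ES_B = 3; EF_B = 3+8 = 11
ES_C = 3; EF_C = 3+9 = 12
ES_D = max(EF_B=11, EF_C=12) = 12; EF_D = 12+8 = 20
Expected project duration μ = 20 days. Critical path: A → C → D.

Variances on critical path: σ²_A=1.778, σ²_C=5.444, σ²_D=1.000.
Largest is σ²_C = 5.444.

C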